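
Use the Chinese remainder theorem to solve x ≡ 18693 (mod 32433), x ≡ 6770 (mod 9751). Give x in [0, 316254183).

Write x = 18693 + 32433·k. Then 32433·k ≡ 6770 − 18693 ≡ 7579 (mod 9751).
Need 32433⁻¹ mod 9751. Extended Euclid on (9751, 3180):
9751 = 3*3180 + 211
3180 = 15*211 + 15
211 = 14*15 + 1
15 = 15*1 + 0
Back-substitute:
1 = 211 − 14·15
1 = −14·3180 + 211·211
1 = 211·9751 − 647·3180
32433⁻¹ ≡ 9104 (mod 9751), so k ≡ 9104·7579 ≡ 1140 (mod 9751).
x = 18693 + 32433·1140 = 36992313.

36992313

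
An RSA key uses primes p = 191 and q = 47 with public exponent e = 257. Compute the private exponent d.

4353

φ(n) = (p−1)(q−1) = 190·46 = 8740.
Need d with 257·d ≡ 1 (mod 8740). Apply the extended Euclidean algorithm:
8740 = 34×257 + 2
257 = 128×2 + 1
2 = 2×1 + 0
Back-substitute:
1 = 257 − 128·2
1 = −128·8740 + 4353·257
So 257·4353 ≡ 1 (mod 8740), hence d = 4353.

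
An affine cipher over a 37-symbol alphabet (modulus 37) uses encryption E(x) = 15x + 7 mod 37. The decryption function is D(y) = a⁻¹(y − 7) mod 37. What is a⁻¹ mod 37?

5

gcd(37, 15) by repeated division:
37 = 2*15 + 7
15 = 2*7 + 1
7 = 7*1 + 0
The gcd is 1. Working backward:
1 = 15 − 2·7
1 = −2·37 + 5·15
So 15·5 ≡ 1 (mod 37).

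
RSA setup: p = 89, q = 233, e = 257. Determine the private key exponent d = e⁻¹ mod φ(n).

11201

φ(n) = (p−1)(q−1) = 88·232 = 20416.
Need d with 257·d ≡ 1 (mod 20416). Apply the extended Euclidean algorithm:
20416 = 79*257 + 113
257 = 2*113 + 31
113 = 3*31 + 20
31 = 1*20 + 11
20 = 1*11 + 9
11 = 1*9 + 2
9 = 4*2 + 1
2 = 2*1 + 0
Back-substitute:
1 = 9 − 4·2
1 = −4·11 + 5·9
1 = 5·20 − 9·11
1 = −9·31 + 14·20
1 = 14·113 − 51·31
1 = −51·257 + 116·113
1 = 116·20416 − 9215·257
So 257·(-9215) ≡ 1 (mod 20416), hence d ≡ -9215 ≡ 11201 (mod 20416).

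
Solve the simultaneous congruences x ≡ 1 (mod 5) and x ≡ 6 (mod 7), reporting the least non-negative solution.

6

Write x = 1 + 5·k. Then 5·k ≡ 6 − 1 ≡ 5 (mod 7).
Need 5⁻¹ mod 7. Extended Euclid on (7, 5):
7 = 1*5 + 2
5 = 2*2 + 1
2 = 2*1 + 0
Back-substitute:
1 = 5 − 2·2
1 = −2·7 + 3·5
5⁻¹ ≡ 3 (mod 7), so k ≡ 3·5 ≡ 1 (mod 7).
x = 1 + 5·1 = 6.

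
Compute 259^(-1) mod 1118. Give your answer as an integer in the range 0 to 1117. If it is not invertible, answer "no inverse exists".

259

Run Euclid on (1118, 259):
1118 = 4*259 + 82
259 = 3*82 + 13
82 = 6*13 + 4
13 = 3*4 + 1
4 = 4*1 + 0
The gcd is 1. Working backward:
1 = 13 − 3·4
1 = −3·82 + 19·13
1 = 19·259 − 60·82
1 = −60·1118 + 259·259
So 259·259 ≡ 1 (mod 1118).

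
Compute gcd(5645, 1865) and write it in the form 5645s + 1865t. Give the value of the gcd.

Euclidean algorithm:
5645 = 3·1865 + 50
1865 = 37·50 + 15
50 = 3·15 + 5
15 = 3·5 + 0
gcd(5645, 1865) = 5.
Express as a combination:
5 = 50 − 3·15
5 = −3·1865 + 112·50
5 = 112·5645 − 339·1865
So 5 = (112)·5645 + (-339)·1865.

5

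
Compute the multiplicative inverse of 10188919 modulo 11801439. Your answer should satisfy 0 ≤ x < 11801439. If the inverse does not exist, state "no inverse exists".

no inverse exists

Euclidean algorithm on 11801439, 10188919:
11801439 = 1×10188919 + 1612520
10188919 = 6×1612520 + 513799
1612520 = 3×513799 + 71123
513799 = 7×71123 + 15938
71123 = 4×15938 + 7371
15938 = 2×7371 + 1196
7371 = 6×1196 + 195
1196 = 6×195 + 26
195 = 7×26 + 13
26 = 2×13 + 0
The gcd is 13, not 1, hence no inverse exists.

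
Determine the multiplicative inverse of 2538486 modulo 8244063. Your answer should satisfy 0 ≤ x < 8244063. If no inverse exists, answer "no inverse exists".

no inverse exists

Euclidean algorithm on 8244063, 2538486:
8244063 = 3*2538486 + 628605
2538486 = 4*628605 + 24066
628605 = 26*24066 + 2889
24066 = 8*2889 + 954
2889 = 3*954 + 27
954 = 35*27 + 9
27 = 3*9 + 0
gcd(2538486, 8244063) = 9 ≠ 1, so 2538486 has no multiplicative inverse modulo 8244063.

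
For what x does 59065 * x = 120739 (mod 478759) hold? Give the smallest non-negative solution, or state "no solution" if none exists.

First find gcd(59065, 478759):
478759 = 8*59065 + 6239
59065 = 9*6239 + 2914
6239 = 2*2914 + 411
2914 = 7*411 + 37
411 = 11*37 + 4
37 = 9*4 + 1
4 = 4*1 + 0
gcd = 1, so a unique solution mod 478759 exists.
Back-substitute for the Bézout coefficients:
1 = 37 − 9·4
1 = −9·411 + 100·37
1 = 100·2914 − 709·411
1 = −709·6239 + 1518·2914
1 = 1518·59065 − 14371·6239
1 = −14371·478759 + 116486·59065
So 59065·(116486) ≡ 1 (mod 478759), giving 59065⁻¹ ≡ 116486.
x ≡ 59065⁻¹·120739 ≡ 116486·120739 ≡ 378770 (mod 478759).

378770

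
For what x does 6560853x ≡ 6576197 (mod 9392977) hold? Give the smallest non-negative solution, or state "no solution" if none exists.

7895872

First find gcd(6560853, 9392977):
9392977 = 1×6560853 + 2832124
6560853 = 2×2832124 + 896605
2832124 = 3×896605 + 142309
896605 = 6×142309 + 42751
142309 = 3×42751 + 14056
42751 = 3×14056 + 583
14056 = 24×583 + 64
583 = 9×64 + 7
64 = 9×7 + 1
7 = 7×1 + 0
gcd = 1, so a unique solution mod 9392977 exists.
Back-substitute for the Bézout coefficients:
1 = 64 − 9·7
1 = −9·583 + 82·64
1 = 82·14056 − 1977·583
1 = −1977·42751 + 6013·14056
1 = 6013·142309 − 20016·42751
1 = −20016·896605 + 126109·142309
1 = 126109·2832124 − 398343·896605
1 = −398343·6560853 + 922795·2832124
1 = 922795·9392977 − 1321138·6560853
So 6560853·(-1321138) ≡ 1 (mod 9392977), giving 6560853⁻¹ ≡ 8071839.
x ≡ 6560853⁻¹·6576197 ≡ 8071839·6576197 ≡ 7895872 (mod 9392977).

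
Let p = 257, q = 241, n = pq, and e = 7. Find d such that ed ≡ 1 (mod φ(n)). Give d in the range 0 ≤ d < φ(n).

52663

φ(n) = (p−1)(q−1) = 256·240 = 61440.
Need d with 7·d ≡ 1 (mod 61440). Apply the extended Euclidean algorithm:
61440 = 8777*7 + 1
7 = 7*1 + 0
Back-substitute:
1 = 61440 − 8777·7
So 7·(-8777) ≡ 1 (mod 61440), hence d ≡ -8777 ≡ 52663 (mod 61440).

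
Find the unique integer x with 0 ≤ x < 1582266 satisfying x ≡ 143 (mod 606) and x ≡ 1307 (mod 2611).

1364249

Write x = 143 + 606·k. Then 606·k ≡ 1307 − 143 ≡ 1164 (mod 2611).
Need 606⁻¹ mod 2611. Extended Euclid on (2611, 606):
2611 = 4×606 + 187
606 = 3×187 + 45
187 = 4×45 + 7
45 = 6×7 + 3
7 = 2×3 + 1
3 = 3×1 + 0
Back-substitute:
1 = 7 − 2·3
1 = −2·45 + 13·7
1 = 13·187 − 54·45
1 = −54·606 + 175·187
1 = 175·2611 − 754·606
606⁻¹ ≡ 1857 (mod 2611), so k ≡ 1857·1164 ≡ 2251 (mod 2611).
x = 143 + 606·2251 = 1364249.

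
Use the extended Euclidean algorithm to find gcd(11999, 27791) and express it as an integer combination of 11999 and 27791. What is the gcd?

Repeated division:
27791 = 2×11999 + 3793
11999 = 3×3793 + 620
3793 = 6×620 + 73
620 = 8×73 + 36
73 = 2×36 + 1
36 = 36×1 + 0
gcd(11999, 27791) = 1.
Working backward:
1 = 73 − 2·36
1 = −2·620 + 17·73
1 = 17·3793 − 104·620
1 = −104·11999 + 329·3793
1 = 329·27791 − 762·11999
So 1 = (329)·27791 + (-762)·11999.

1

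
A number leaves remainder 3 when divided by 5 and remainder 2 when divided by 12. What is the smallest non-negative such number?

Write x = 3 + 5·k. Then 5·k ≡ 2 − 3 ≡ 11 (mod 12).
Need 5⁻¹ mod 12. Extended Euclid on (12, 5):
12 = 2×5 + 2
5 = 2×2 + 1
2 = 2×1 + 0
Back-substitute:
1 = 5 − 2·2
1 = −2·12 + 5·5
5⁻¹ ≡ 5 (mod 12), so k ≡ 5·11 ≡ 7 (mod 12).
x = 3 + 5·7 = 38.

38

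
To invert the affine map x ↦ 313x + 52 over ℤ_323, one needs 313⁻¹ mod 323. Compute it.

226

Run Euclid on (323, 313):
323 = 1*313 + 10
313 = 31*10 + 3
10 = 3*3 + 1
3 = 3*1 + 0
The gcd is 1. Working backward:
1 = 10 − 3·3
1 = −3·313 + 94·10
1 = 94·323 − 97·313
Hence 313⁻¹ ≡ -97 ≡ 226 (mod 323).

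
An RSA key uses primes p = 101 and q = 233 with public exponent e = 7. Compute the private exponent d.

9943

φ(n) = (p−1)(q−1) = 100·232 = 23200.
Need d with 7·d ≡ 1 (mod 23200). Apply the extended Euclidean algorithm:
23200 = 3314·7 + 2
7 = 3·2 + 1
2 = 2·1 + 0
Back-substitute:
1 = 7 − 3·2
1 = −3·23200 + 9943·7
So 7·9943 ≡ 1 (mod 23200), hence d = 9943.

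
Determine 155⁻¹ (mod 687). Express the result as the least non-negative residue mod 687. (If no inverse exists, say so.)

164

gcd(687, 155) by repeated division:
687 = 4*155 + 67
155 = 2*67 + 21
67 = 3*21 + 4
21 = 5*4 + 1
4 = 4*1 + 0
gcd = 1, so the inverse exists. Back-substitute:
1 = 21 − 5·4
1 = −5·67 + 16·21
1 = 16·155 − 37·67
1 = −37·687 + 164·155
So 155·164 ≡ 1 (mod 687).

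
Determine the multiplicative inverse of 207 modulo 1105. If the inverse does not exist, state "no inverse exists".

Apply the Euclidean algorithm to 1105 and 207:
1105 = 5×207 + 70
207 = 2×70 + 67
70 = 1×67 + 3
67 = 22×3 + 1
3 = 3×1 + 0
gcd = 1, so the inverse exists. Back-substitute:
1 = 67 − 22·3
1 = −22·70 + 23·67
1 = 23·207 − 68·70
1 = −68·1105 + 363·207
So 207·363 ≡ 1 (mod 1105).

363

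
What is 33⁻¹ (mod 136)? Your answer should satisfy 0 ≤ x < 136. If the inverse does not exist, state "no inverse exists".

Run Euclid on (136, 33):
136 = 4×33 + 4
33 = 8×4 + 1
4 = 4×1 + 0
gcd = 1, so the inverse exists. Back-substitute:
1 = 33 − 8·4
1 = −8·136 + 33·33
So 33·33 ≡ 1 (mod 136).

33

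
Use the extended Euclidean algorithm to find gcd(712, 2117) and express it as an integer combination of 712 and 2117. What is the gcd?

Repeated division:
2117 = 2×712 + 693
712 = 1×693 + 19
693 = 36×19 + 9
19 = 2×9 + 1
9 = 9×1 + 0
gcd(712, 2117) = 1.
Express as a combination:
1 = 19 − 2·9
1 = −2·693 + 73·19
1 = 73·712 − 75·693
1 = −75·2117 + 223·712
So 1 = (-75)·2117 + (223)·712.

1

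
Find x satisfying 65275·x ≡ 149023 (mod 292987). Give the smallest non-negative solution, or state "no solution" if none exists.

First find gcd(65275, 292987):
292987 = 4*65275 + 31887
65275 = 2*31887 + 1501
31887 = 21*1501 + 366
1501 = 4*366 + 37
366 = 9*37 + 33
37 = 1*33 + 4
33 = 8*4 + 1
4 = 4*1 + 0
gcd = 1, so a unique solution mod 292987 exists.
Back-substitute for the Bézout coefficients:
1 = 33 − 8·4
1 = −8·37 + 9·33
1 = 9·366 − 89·37
1 = −89·1501 + 365·366
1 = 365·31887 − 7754·1501
1 = −7754·65275 + 15873·31887
1 = 15873·292987 − 71246·65275
So 65275·(-71246) ≡ 1 (mod 292987), giving 65275⁻¹ ≡ 221741.
x ≡ 65275⁻¹·149023 ≡ 221741·149023 ≡ 263235 (mod 292987).

263235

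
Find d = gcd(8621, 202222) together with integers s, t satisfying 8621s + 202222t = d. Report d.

Apply Euclid's algorithm to 202222 and 8621:
202222 = 23·8621 + 3939
8621 = 2·3939 + 743
3939 = 5·743 + 224
743 = 3·224 + 71
224 = 3·71 + 11
71 = 6·11 + 5
11 = 2·5 + 1
5 = 5·1 + 0
gcd(8621, 202222) = 1.
Working backward:
1 = 11 − 2·5
1 = −2·71 + 13·11
1 = 13·224 − 41·71
1 = −41·743 + 136·224
1 = 136·3939 − 721·743
1 = −721·8621 + 1578·3939
1 = 1578·202222 − 37015·8621
So 1 = (1578)·202222 + (-37015)·8621.

1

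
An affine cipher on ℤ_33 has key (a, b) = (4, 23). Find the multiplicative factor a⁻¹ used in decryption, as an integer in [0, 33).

Extended Euclidean algorithm:
33 = 8×4 + 1
4 = 4×1 + 0
Since gcd(4, 33) = 1, back-substitute to write 1 as a combination:
1 = 33 − 8·4
Thus 4·(-8) ≡ 1 (mod 33); reducing, -8 mod 33 = 25.

25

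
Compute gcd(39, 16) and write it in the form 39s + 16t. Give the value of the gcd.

1

Apply Euclid's algorithm to 39 and 16:
39 = 2*16 + 7
16 = 2*7 + 2
7 = 3*2 + 1
2 = 2*1 + 0
gcd(39, 16) = 1.
Back-substituting:
1 = 7 − 3·2
1 = −3·16 + 7·7
1 = 7·39 − 17·16
So 1 = (7)·39 + (-17)·16.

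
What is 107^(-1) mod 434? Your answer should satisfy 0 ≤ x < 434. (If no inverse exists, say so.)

Extended Euclidean algorithm:
434 = 4×107 + 6
107 = 17×6 + 5
6 = 1×5 + 1
5 = 5×1 + 0
Since gcd(107, 434) = 1, back-substitute to write 1 as a combination:
1 = 6 − 5
1 = −107 + 18·6
1 = 18·434 − 73·107
So 107·(-73) ≡ 1 (mod 434), and -73 ≡ 361 (mod 434).

361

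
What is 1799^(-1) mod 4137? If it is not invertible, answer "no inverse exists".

no inverse exists

Euclidean algorithm on 4137, 1799:
4137 = 2×1799 + 539
1799 = 3×539 + 182
539 = 2×182 + 175
182 = 1×175 + 7
175 = 25×7 + 0
Since gcd = 7 > 1, 1799 is not a unit mod 4137.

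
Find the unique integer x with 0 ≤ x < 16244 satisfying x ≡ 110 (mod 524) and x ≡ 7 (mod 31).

Write x = 110 + 524·k. Then 524·k ≡ 7 − 110 ≡ 21 (mod 31).
Need 524⁻¹ mod 31. Extended Euclid on (31, 28):
31 = 1*28 + 3
28 = 9*3 + 1
3 = 3*1 + 0
Back-substitute:
1 = 28 − 9·3
1 = −9·31 + 10·28
524⁻¹ ≡ 10 (mod 31), so k ≡ 10·21 ≡ 24 (mod 31).
x = 110 + 524·24 = 12686.

12686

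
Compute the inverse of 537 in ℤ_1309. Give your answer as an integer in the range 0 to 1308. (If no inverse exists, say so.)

Run Euclid on (1309, 537):
1309 = 2×537 + 235
537 = 2×235 + 67
235 = 3×67 + 34
67 = 1×34 + 33
34 = 1×33 + 1
33 = 33×1 + 0
gcd = 1, so the inverse exists. Back-substitute:
1 = 34 − 33
1 = −67 + 2·34
1 = 2·235 − 7·67
1 = −7·537 + 16·235
1 = 16·1309 − 39·537
Hence 537⁻¹ ≡ -39 ≡ 1270 (mod 1309).

1270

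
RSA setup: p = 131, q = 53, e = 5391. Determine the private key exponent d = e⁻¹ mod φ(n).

φ(n) = (p−1)(q−1) = 130·52 = 6760.
Need d with 5391·d ≡ 1 (mod 6760). Apply the extended Euclidean algorithm:
6760 = 1·5391 + 1369
5391 = 3·1369 + 1284
1369 = 1·1284 + 85
1284 = 15·85 + 9
85 = 9·9 + 4
9 = 2·4 + 1
4 = 4·1 + 0
Back-substitute:
1 = 9 − 2·4
1 = −2·85 + 19·9
1 = 19·1284 − 287·85
1 = −287·1369 + 306·1284
1 = 306·5391 − 1205·1369
1 = −1205·6760 + 1511·5391
So 5391·1511 ≡ 1 (mod 6760), hence d = 1511.

1511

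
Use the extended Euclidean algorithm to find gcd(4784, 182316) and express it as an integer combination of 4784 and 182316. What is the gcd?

4

Euclidean algorithm:
182316 = 38·4784 + 524
4784 = 9·524 + 68
524 = 7·68 + 48
68 = 1·48 + 20
48 = 2·20 + 8
20 = 2·8 + 4
8 = 2·4 + 0
gcd(4784, 182316) = 4.
Express as a combination:
4 = 20 − 2·8
4 = −2·48 + 5·20
4 = 5·68 − 7·48
4 = −7·524 + 54·68
4 = 54·4784 − 493·524
4 = −493·182316 + 18788·4784
So 4 = (-493)·182316 + (18788)·4784.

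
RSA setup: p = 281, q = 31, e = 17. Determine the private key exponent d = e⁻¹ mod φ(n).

3953

φ(n) = (p−1)(q−1) = 280·30 = 8400.
Need d with 17·d ≡ 1 (mod 8400). Apply the extended Euclidean algorithm:
8400 = 494×17 + 2
17 = 8×2 + 1
2 = 2×1 + 0
Back-substitute:
1 = 17 − 8·2
1 = −8·8400 + 3953·17
So 17·3953 ≡ 1 (mod 8400), hence d = 3953.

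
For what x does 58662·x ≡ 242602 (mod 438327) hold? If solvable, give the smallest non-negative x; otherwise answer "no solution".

no solution

gcd(58662, 438327):
438327 = 7×58662 + 27693
58662 = 2×27693 + 3276
27693 = 8×3276 + 1485
3276 = 2×1485 + 306
1485 = 4×306 + 261
306 = 1×261 + 45
261 = 5×45 + 36
45 = 1×36 + 9
36 = 4×9 + 0
gcd = 9, but 9 ∤ 242602, so the congruence has no solution.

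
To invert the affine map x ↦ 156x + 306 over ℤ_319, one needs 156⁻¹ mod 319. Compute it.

182

Extended Euclidean algorithm:
319 = 2·156 + 7
156 = 22·7 + 2
7 = 3·2 + 1
2 = 2·1 + 0
Since gcd(156, 319) = 1, back-substitute to write 1 as a combination:
1 = 7 − 3·2
1 = −3·156 + 67·7
1 = 67·319 − 137·156
Hence 156⁻¹ ≡ -137 ≡ 182 (mod 319).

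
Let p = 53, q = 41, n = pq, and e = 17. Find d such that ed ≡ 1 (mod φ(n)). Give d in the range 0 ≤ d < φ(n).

1713

φ(n) = (p−1)(q−1) = 52·40 = 2080.
Need d with 17·d ≡ 1 (mod 2080). Apply the extended Euclidean algorithm:
2080 = 122×17 + 6
17 = 2×6 + 5
6 = 1×5 + 1
5 = 5×1 + 0
Back-substitute:
1 = 6 − 5
1 = −17 + 3·6
1 = 3·2080 − 367·17
So 17·(-367) ≡ 1 (mod 2080), hence d ≡ -367 ≡ 1713 (mod 2080).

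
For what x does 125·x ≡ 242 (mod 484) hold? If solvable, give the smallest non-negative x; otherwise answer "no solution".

First find gcd(125, 484):
484 = 3*125 + 109
125 = 1*109 + 16
109 = 6*16 + 13
16 = 1*13 + 3
13 = 4*3 + 1
3 = 3*1 + 0
gcd = 1, so a unique solution mod 484 exists.
Back-substitute for the Bézout coefficients:
1 = 13 − 4·3
1 = −4·16 + 5·13
1 = 5·109 − 34·16
1 = −34·125 + 39·109
1 = 39·484 − 151·125
So 125·(-151) ≡ 1 (mod 484), giving 125⁻¹ ≡ 333.
x ≡ 125⁻¹·242 ≡ 333·242 ≡ 242 (mod 484).

242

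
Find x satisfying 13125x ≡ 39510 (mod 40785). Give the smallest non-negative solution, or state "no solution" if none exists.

668

First find gcd(13125, 40785):
40785 = 3×13125 + 1410
13125 = 9×1410 + 435
1410 = 3×435 + 105
435 = 4×105 + 15
105 = 7×15 + 0
gcd = 15 and 15 | 39510, so solutions exist. Divide through by 15: 875x ≡ 2634 (mod 2719).
Now find 875⁻¹ mod 2719:
2719 = 3·875 + 94
875 = 9·94 + 29
94 = 3·29 + 7
29 = 4·7 + 1
7 = 7·1 + 0
Back-substitute:
1 = 29 − 4·7
1 = −4·94 + 13·29
1 = 13·875 − 121·94
1 = −121·2719 + 376·875
So 875⁻¹ ≡ 376 (mod 2719).
Then x ≡ 376·2634 ≡ 668 (mod 2719); the smallest non-negative solution is x = 668.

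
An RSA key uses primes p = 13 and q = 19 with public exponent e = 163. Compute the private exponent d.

163

φ(n) = (p−1)(q−1) = 12·18 = 216.
Need d with 163·d ≡ 1 (mod 216). Apply the extended Euclidean algorithm:
216 = 1·163 + 53
163 = 3·53 + 4
53 = 13·4 + 1
4 = 4·1 + 0
Back-substitute:
1 = 53 − 13·4
1 = −13·163 + 40·53
1 = 40·216 − 53·163
So 163·(-53) ≡ 1 (mod 216), hence d ≡ -53 ≡ 163 (mod 216).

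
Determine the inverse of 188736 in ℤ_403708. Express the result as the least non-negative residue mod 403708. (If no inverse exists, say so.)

Euclidean algorithm on 403708, 188736:
403708 = 2*188736 + 26236
188736 = 7*26236 + 5084
26236 = 5*5084 + 816
5084 = 6*816 + 188
816 = 4*188 + 64
188 = 2*64 + 60
64 = 1*60 + 4
60 = 15*4 + 0
Since gcd = 4 > 1, 188736 is not a unit mod 403708.

no inverse exists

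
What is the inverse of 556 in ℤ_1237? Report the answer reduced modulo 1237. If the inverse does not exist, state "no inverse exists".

950

gcd(1237, 556) by repeated division:
1237 = 2·556 + 125
556 = 4·125 + 56
125 = 2·56 + 13
56 = 4·13 + 4
13 = 3·4 + 1
4 = 4·1 + 0
Since gcd(556, 1237) = 1, back-substitute to write 1 as a combination:
1 = 13 − 3·4
1 = −3·56 + 13·13
1 = 13·125 − 29·56
1 = −29·556 + 129·125
1 = 129·1237 − 287·556
Thus 556·(-287) ≡ 1 (mod 1237); reducing, -287 mod 1237 = 950.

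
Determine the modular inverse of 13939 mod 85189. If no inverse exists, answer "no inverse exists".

Extended Euclidean algorithm:
85189 = 6*13939 + 1555
13939 = 8*1555 + 1499
1555 = 1*1499 + 56
1499 = 26*56 + 43
56 = 1*43 + 13
43 = 3*13 + 4
13 = 3*4 + 1
4 = 4*1 + 0
Since gcd(13939, 85189) = 1, back-substitute to write 1 as a combination:
1 = 13 − 3·4
1 = −3·43 + 10·13
1 = 10·56 − 13·43
1 = −13·1499 + 348·56
1 = 348·1555 − 361·1499
1 = −361·13939 + 3236·1555
1 = 3236·85189 − 19777·13939
Thus 13939·(-19777) ≡ 1 (mod 85189); reducing, -19777 mod 85189 = 65412.

65412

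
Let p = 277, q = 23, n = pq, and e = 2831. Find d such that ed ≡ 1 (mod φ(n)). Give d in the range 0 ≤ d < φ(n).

φ(n) = (p−1)(q−1) = 276·22 = 6072.
Need d with 2831·d ≡ 1 (mod 6072). Apply the extended Euclidean algorithm:
6072 = 2*2831 + 410
2831 = 6*410 + 371
410 = 1*371 + 39
371 = 9*39 + 20
39 = 1*20 + 19
20 = 1*19 + 1
19 = 19*1 + 0
Back-substitute:
1 = 20 − 19
1 = −39 + 2·20
1 = 2·371 − 19·39
1 = −19·410 + 21·371
1 = 21·2831 − 145·410
1 = −145·6072 + 311·2831
So 2831·311 ≡ 1 (mod 6072), hence d = 311.

311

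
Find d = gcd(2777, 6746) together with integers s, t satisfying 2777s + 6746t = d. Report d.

1

Apply Euclid's algorithm to 6746 and 2777:
6746 = 2·2777 + 1192
2777 = 2·1192 + 393
1192 = 3·393 + 13
393 = 30·13 + 3
13 = 4·3 + 1
3 = 3·1 + 0
gcd(2777, 6746) = 1.
Back-substituting:
1 = 13 − 4·3
1 = −4·393 + 121·13
1 = 121·1192 − 367·393
1 = −367·2777 + 855·1192
1 = 855·6746 − 2077·2777
So 1 = (855)·6746 + (-2077)·2777.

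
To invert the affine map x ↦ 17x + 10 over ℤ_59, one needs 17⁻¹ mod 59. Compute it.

7

Apply the Euclidean algorithm to 59 and 17:
59 = 3·17 + 8
17 = 2·8 + 1
8 = 8·1 + 0
The gcd is 1. Working backward:
1 = 17 − 2·8
1 = −2·59 + 7·17
So 17·7 ≡ 1 (mod 59).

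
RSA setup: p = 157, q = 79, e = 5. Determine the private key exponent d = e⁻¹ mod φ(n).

φ(n) = (p−1)(q−1) = 156·78 = 12168.
Need d with 5·d ≡ 1 (mod 12168). Apply the extended Euclidean algorithm:
12168 = 2433·5 + 3
5 = 1·3 + 2
3 = 1·2 + 1
2 = 2·1 + 0
Back-substitute:
1 = 3 − 2
1 = −5 + 2·3
1 = 2·12168 − 4867·5
So 5·(-4867) ≡ 1 (mod 12168), hence d ≡ -4867 ≡ 7301 (mod 12168).

7301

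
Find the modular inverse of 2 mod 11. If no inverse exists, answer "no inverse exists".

6

gcd(11, 2) by repeated division:
11 = 5*2 + 1
2 = 2*1 + 0
Since gcd(2, 11) = 1, back-substitute to write 1 as a combination:
1 = 11 − 5·2
So 2·(-5) ≡ 1 (mod 11), and -5 ≡ 6 (mod 11).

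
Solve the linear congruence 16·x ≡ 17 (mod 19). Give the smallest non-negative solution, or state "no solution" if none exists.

First find gcd(16, 19):
19 = 1*16 + 3
16 = 5*3 + 1
3 = 3*1 + 0
gcd = 1, so a unique solution mod 19 exists.
Back-substitute for the Bézout coefficients:
1 = 16 − 5·3
1 = −5·19 + 6·16
So 16·(6) ≡ 1 (mod 19), giving 16⁻¹ ≡ 6.
x ≡ 16⁻¹·17 ≡ 6·17 ≡ 7 (mod 19).

7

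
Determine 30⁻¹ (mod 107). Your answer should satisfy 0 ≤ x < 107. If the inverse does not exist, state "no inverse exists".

Run Euclid on (107, 30):
107 = 3×30 + 17
30 = 1×17 + 13
17 = 1×13 + 4
13 = 3×4 + 1
4 = 4×1 + 0
Since gcd(30, 107) = 1, back-substitute to write 1 as a combination:
1 = 13 − 3·4
1 = −3·17 + 4·13
1 = 4·30 − 7·17
1 = −7·107 + 25·30
So 30·25 ≡ 1 (mod 107).

25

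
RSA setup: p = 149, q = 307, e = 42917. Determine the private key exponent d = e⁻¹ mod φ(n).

28613

φ(n) = (p−1)(q−1) = 148·306 = 45288.
Need d with 42917·d ≡ 1 (mod 45288). Apply the extended Euclidean algorithm:
45288 = 1·42917 + 2371
42917 = 18·2371 + 239
2371 = 9·239 + 220
239 = 1·220 + 19
220 = 11·19 + 11
19 = 1·11 + 8
11 = 1·8 + 3
8 = 2·3 + 2
3 = 1·2 + 1
2 = 2·1 + 0
Back-substitute:
1 = 3 − 2
1 = −8 + 3·3
1 = 3·11 − 4·8
1 = −4·19 + 7·11
1 = 7·220 − 81·19
1 = −81·239 + 88·220
1 = 88·2371 − 873·239
1 = −873·42917 + 15802·2371
1 = 15802·45288 − 16675·42917
So 42917·(-16675) ≡ 1 (mod 45288), hence d ≡ -16675 ≡ 28613 (mod 45288).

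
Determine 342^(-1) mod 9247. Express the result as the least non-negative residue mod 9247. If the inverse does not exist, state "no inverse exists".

gcd(9247, 342) by repeated division:
9247 = 27*342 + 13
342 = 26*13 + 4
13 = 3*4 + 1
4 = 4*1 + 0
Since gcd(342, 9247) = 1, back-substitute to write 1 as a combination:
1 = 13 − 3·4
1 = −3·342 + 79·13
1 = 79·9247 − 2136·342
Thus 342·(-2136) ≡ 1 (mod 9247); reducing, -2136 mod 9247 = 7111.

7111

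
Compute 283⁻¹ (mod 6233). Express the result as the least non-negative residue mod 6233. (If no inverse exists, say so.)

Run Euclid on (6233, 283):
6233 = 22*283 + 7
283 = 40*7 + 3
7 = 2*3 + 1
3 = 3*1 + 0
The gcd is 1. Working backward:
1 = 7 − 2·3
1 = −2·283 + 81·7
1 = 81·6233 − 1784·283
So 283·(-1784) ≡ 1 (mod 6233), and -1784 ≡ 4449 (mod 6233).

4449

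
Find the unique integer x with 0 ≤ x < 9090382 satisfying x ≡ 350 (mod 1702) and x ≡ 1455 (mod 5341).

Write x = 350 + 1702·k. Then 1702·k ≡ 1455 − 350 ≡ 1105 (mod 5341).
Need 1702⁻¹ mod 5341. Extended Euclid on (5341, 1702):
5341 = 3×1702 + 235
1702 = 7×235 + 57
235 = 4×57 + 7
57 = 8×7 + 1
7 = 7×1 + 0
Back-substitute:
1 = 57 − 8·7
1 = −8·235 + 33·57
1 = 33·1702 − 239·235
1 = −239·5341 + 750·1702
1702⁻¹ ≡ 750 (mod 5341), so k ≡ 750·1105 ≡ 895 (mod 5341).
x = 350 + 1702·895 = 1523640.

1523640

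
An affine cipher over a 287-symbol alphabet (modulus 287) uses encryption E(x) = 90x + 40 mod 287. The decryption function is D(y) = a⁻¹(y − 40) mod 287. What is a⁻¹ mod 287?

Run Euclid on (287, 90):
287 = 3×90 + 17
90 = 5×17 + 5
17 = 3×5 + 2
5 = 2×2 + 1
2 = 2×1 + 0
Since gcd(90, 287) = 1, back-substitute to write 1 as a combination:
1 = 5 − 2·2
1 = −2·17 + 7·5
1 = 7·90 − 37·17
1 = −37·287 + 118·90
So 90·118 ≡ 1 (mod 287).

118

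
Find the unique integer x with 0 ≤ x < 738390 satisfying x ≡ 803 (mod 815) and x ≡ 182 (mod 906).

Write x = 803 + 815·k. Then 815·k ≡ 182 − 803 ≡ 285 (mod 906).
Need 815⁻¹ mod 906. Extended Euclid on (906, 815):
906 = 1*815 + 91
815 = 8*91 + 87
91 = 1*87 + 4
87 = 21*4 + 3
4 = 1*3 + 1
3 = 3*1 + 0
Back-substitute:
1 = 4 − 3
1 = −87 + 22·4
1 = 22·91 − 23·87
1 = −23·815 + 206·91
1 = 206·906 − 229·815
815⁻¹ ≡ 677 (mod 906), so k ≡ 677·285 ≡ 873 (mod 906).
x = 803 + 815·873 = 712298.

712298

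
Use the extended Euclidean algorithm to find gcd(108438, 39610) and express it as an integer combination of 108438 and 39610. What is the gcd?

2

Euclidean algorithm:
108438 = 2×39610 + 29218
39610 = 1×29218 + 10392
29218 = 2×10392 + 8434
10392 = 1×8434 + 1958
8434 = 4×1958 + 602
1958 = 3×602 + 152
602 = 3×152 + 146
152 = 1×146 + 6
146 = 24×6 + 2
6 = 3×2 + 0
gcd(108438, 39610) = 2.
Express as a combination:
2 = 146 − 24·6
2 = −24·152 + 25·146
2 = 25·602 − 99·152
2 = −99·1958 + 322·602
2 = 322·8434 − 1387·1958
2 = −1387·10392 + 1709·8434
2 = 1709·29218 − 4805·10392
2 = −4805·39610 + 6514·29218
2 = 6514·108438 − 17833·39610
So 2 = (6514)·108438 + (-17833)·39610.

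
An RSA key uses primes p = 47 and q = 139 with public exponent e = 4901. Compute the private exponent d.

φ(n) = (p−1)(q−1) = 46·138 = 6348.
Need d with 4901·d ≡ 1 (mod 6348). Apply the extended Euclidean algorithm:
6348 = 1*4901 + 1447
4901 = 3*1447 + 560
1447 = 2*560 + 327
560 = 1*327 + 233
327 = 1*233 + 94
233 = 2*94 + 45
94 = 2*45 + 4
45 = 11*4 + 1
4 = 4*1 + 0
Back-substitute:
1 = 45 − 11·4
1 = −11·94 + 23·45
1 = 23·233 − 57·94
1 = −57·327 + 80·233
1 = 80·560 − 137·327
1 = −137·1447 + 354·560
1 = 354·4901 − 1199·1447
1 = −1199·6348 + 1553·4901
So 4901·1553 ≡ 1 (mod 6348), hence d = 1553.

1553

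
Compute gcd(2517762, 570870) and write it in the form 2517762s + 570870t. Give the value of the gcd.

6

Apply Euclid's algorithm to 2517762 and 570870:
2517762 = 4×570870 + 234282
570870 = 2×234282 + 102306
234282 = 2×102306 + 29670
102306 = 3×29670 + 13296
29670 = 2×13296 + 3078
13296 = 4×3078 + 984
3078 = 3×984 + 126
984 = 7×126 + 102
126 = 1×102 + 24
102 = 4×24 + 6
24 = 4×6 + 0
gcd(2517762, 570870) = 6.
Working backward:
6 = 102 − 4·24
6 = −4·126 + 5·102
6 = 5·984 − 39·126
6 = −39·3078 + 122·984
6 = 122·13296 − 527·3078
6 = −527·29670 + 1176·13296
6 = 1176·102306 − 4055·29670
6 = −4055·234282 + 9286·102306
6 = 9286·570870 − 22627·234282
6 = −22627·2517762 + 99794·570870
So 6 = (-22627)·2517762 + (99794)·570870.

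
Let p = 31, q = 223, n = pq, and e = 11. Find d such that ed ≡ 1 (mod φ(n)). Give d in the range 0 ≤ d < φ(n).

1211

φ(n) = (p−1)(q−1) = 30·222 = 6660.
Need d with 11·d ≡ 1 (mod 6660). Apply the extended Euclidean algorithm:
6660 = 605·11 + 5
11 = 2·5 + 1
5 = 5·1 + 0
Back-substitute:
1 = 11 − 2·5
1 = −2·6660 + 1211·11
So 11·1211 ≡ 1 (mod 6660), hence d = 1211.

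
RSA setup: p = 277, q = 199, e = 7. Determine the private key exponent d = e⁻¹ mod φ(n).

7807

φ(n) = (p−1)(q−1) = 276·198 = 54648.
Need d with 7·d ≡ 1 (mod 54648). Apply the extended Euclidean algorithm:
54648 = 7806×7 + 6
7 = 1×6 + 1
6 = 6×1 + 0
Back-substitute:
1 = 7 − 6
1 = −54648 + 7807·7
So 7·7807 ≡ 1 (mod 54648), hence d = 7807.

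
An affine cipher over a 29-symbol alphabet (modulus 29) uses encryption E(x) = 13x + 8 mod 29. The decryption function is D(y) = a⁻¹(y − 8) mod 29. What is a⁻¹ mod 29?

gcd(29, 13) by repeated division:
29 = 2×13 + 3
13 = 4×3 + 1
3 = 3×1 + 0
The gcd is 1. Working backward:
1 = 13 − 4·3
1 = −4·29 + 9·13
So 13·9 ≡ 1 (mod 29).

9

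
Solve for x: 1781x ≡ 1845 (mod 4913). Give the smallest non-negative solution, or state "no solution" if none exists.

70

First find gcd(1781, 4913):
4913 = 2*1781 + 1351
1781 = 1*1351 + 430
1351 = 3*430 + 61
430 = 7*61 + 3
61 = 20*3 + 1
3 = 3*1 + 0
gcd = 1, so a unique solution mod 4913 exists.
Back-substitute for the Bézout coefficients:
1 = 61 − 20·3
1 = −20·430 + 141·61
1 = 141·1351 − 443·430
1 = −443·1781 + 584·1351
1 = 584·4913 − 1611·1781
So 1781·(-1611) ≡ 1 (mod 4913), giving 1781⁻¹ ≡ 3302.
x ≡ 1781⁻¹·1845 ≡ 3302·1845 ≡ 70 (mod 4913).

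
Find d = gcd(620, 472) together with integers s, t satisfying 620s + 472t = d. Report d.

Repeated division:
620 = 1×472 + 148
472 = 3×148 + 28
148 = 5×28 + 8
28 = 3×8 + 4
8 = 2×4 + 0
gcd(620, 472) = 4.
Working backward:
4 = 28 − 3·8
4 = −3·148 + 16·28
4 = 16·472 − 51·148
4 = −51·620 + 67·472
So 4 = (-51)·620 + (67)·472.

4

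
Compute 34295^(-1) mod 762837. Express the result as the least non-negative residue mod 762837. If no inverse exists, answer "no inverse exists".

Apply the Euclidean algorithm to 762837 and 34295:
762837 = 22·34295 + 8347
34295 = 4·8347 + 907
8347 = 9·907 + 184
907 = 4·184 + 171
184 = 1·171 + 13
171 = 13·13 + 2
13 = 6·2 + 1
2 = 2·1 + 0
gcd = 1, so the inverse exists. Back-substitute:
1 = 13 − 6·2
1 = −6·171 + 79·13
1 = 79·184 − 85·171
1 = −85·907 + 419·184
1 = 419·8347 − 3856·907
1 = −3856·34295 + 15843·8347
1 = 15843·762837 − 352402·34295
Hence 34295⁻¹ ≡ -352402 ≡ 410435 (mod 762837).

410435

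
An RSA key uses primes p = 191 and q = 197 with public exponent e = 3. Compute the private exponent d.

φ(n) = (p−1)(q−1) = 190·196 = 37240.
Need d with 3·d ≡ 1 (mod 37240). Apply the extended Euclidean algorithm:
37240 = 12413×3 + 1
3 = 3×1 + 0
Back-substitute:
1 = 37240 − 12413·3
So 3·(-12413) ≡ 1 (mod 37240), hence d ≡ -12413 ≡ 24827 (mod 37240).

24827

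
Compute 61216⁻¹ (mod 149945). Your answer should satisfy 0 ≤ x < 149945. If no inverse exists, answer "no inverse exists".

114651

Apply the Euclidean algorithm to 149945 and 61216:
149945 = 2×61216 + 27513
61216 = 2×27513 + 6190
27513 = 4×6190 + 2753
6190 = 2×2753 + 684
2753 = 4×684 + 17
684 = 40×17 + 4
17 = 4×4 + 1
4 = 4×1 + 0
The gcd is 1. Working backward:
1 = 17 − 4·4
1 = −4·684 + 161·17
1 = 161·2753 − 648·684
1 = −648·6190 + 1457·2753
1 = 1457·27513 − 6476·6190
1 = −6476·61216 + 14409·27513
1 = 14409·149945 − 35294·61216
Hence 61216⁻¹ ≡ -35294 ≡ 114651 (mod 149945).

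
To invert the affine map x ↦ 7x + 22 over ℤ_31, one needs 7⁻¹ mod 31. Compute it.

Extended Euclidean algorithm:
31 = 4·7 + 3
7 = 2·3 + 1
3 = 3·1 + 0
Since gcd(7, 31) = 1, back-substitute to write 1 as a combination:
1 = 7 − 2·3
1 = −2·31 + 9·7
So 7·9 ≡ 1 (mod 31).

9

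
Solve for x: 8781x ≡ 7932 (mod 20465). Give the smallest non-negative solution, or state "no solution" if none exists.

4182

First find gcd(8781, 20465):
20465 = 2·8781 + 2903
8781 = 3·2903 + 72
2903 = 40·72 + 23
72 = 3·23 + 3
23 = 7·3 + 2
3 = 1·2 + 1
2 = 2·1 + 0
gcd = 1, so a unique solution mod 20465 exists.
Back-substitute for the Bézout coefficients:
1 = 3 − 2
1 = −23 + 8·3
1 = 8·72 − 25·23
1 = −25·2903 + 1008·72
1 = 1008·8781 − 3049·2903
1 = −3049·20465 + 7106·8781
So 8781·(7106) ≡ 1 (mod 20465), giving 8781⁻¹ ≡ 7106.
x ≡ 8781⁻¹·7932 ≡ 7106·7932 ≡ 4182 (mod 20465).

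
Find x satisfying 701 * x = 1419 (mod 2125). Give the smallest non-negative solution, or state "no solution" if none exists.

First find gcd(701, 2125):
2125 = 3*701 + 22
701 = 31*22 + 19
22 = 1*19 + 3
19 = 6*3 + 1
3 = 3*1 + 0
gcd = 1, so a unique solution mod 2125 exists.
Back-substitute for the Bézout coefficients:
1 = 19 − 6·3
1 = −6·22 + 7·19
1 = 7·701 − 223·22
1 = −223·2125 + 676·701
So 701·(676) ≡ 1 (mod 2125), giving 701⁻¹ ≡ 676.
x ≡ 701⁻¹·1419 ≡ 676·1419 ≡ 869 (mod 2125).

869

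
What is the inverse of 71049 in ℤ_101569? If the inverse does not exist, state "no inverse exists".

gcd(101569, 71049) by repeated division:
101569 = 1×71049 + 30520
71049 = 2×30520 + 10009
30520 = 3×10009 + 493
10009 = 20×493 + 149
493 = 3×149 + 46
149 = 3×46 + 11
46 = 4×11 + 2
11 = 5×2 + 1
2 = 2×1 + 0
The gcd is 1. Working backward:
1 = 11 − 5·2
1 = −5·46 + 21·11
1 = 21·149 − 68·46
1 = −68·493 + 225·149
1 = 225·10009 − 4568·493
1 = −4568·30520 + 13929·10009
1 = 13929·71049 − 32426·30520
1 = −32426·101569 + 46355·71049
So 71049·46355 ≡ 1 (mod 101569).

46355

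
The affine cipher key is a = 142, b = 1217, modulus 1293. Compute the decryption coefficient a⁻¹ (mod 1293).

1120

Run Euclid on (1293, 142):
1293 = 9·142 + 15
142 = 9·15 + 7
15 = 2·7 + 1
7 = 7·1 + 0
Since gcd(142, 1293) = 1, back-substitute to write 1 as a combination:
1 = 15 − 2·7
1 = −2·142 + 19·15
1 = 19·1293 − 173·142
Hence 142⁻¹ ≡ -173 ≡ 1120 (mod 1293).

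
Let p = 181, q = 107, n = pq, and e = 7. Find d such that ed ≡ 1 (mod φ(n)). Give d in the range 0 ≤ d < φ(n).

φ(n) = (p−1)(q−1) = 180·106 = 19080.
Need d with 7·d ≡ 1 (mod 19080). Apply the extended Euclidean algorithm:
19080 = 2725*7 + 5
7 = 1*5 + 2
5 = 2*2 + 1
2 = 2*1 + 0
Back-substitute:
1 = 5 − 2·2
1 = −2·7 + 3·5
1 = 3·19080 − 8177·7
So 7·(-8177) ≡ 1 (mod 19080), hence d ≡ -8177 ≡ 10903 (mod 19080).

10903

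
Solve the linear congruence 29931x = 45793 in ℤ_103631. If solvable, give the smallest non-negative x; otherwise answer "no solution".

2394

First find gcd(29931, 103631):
103631 = 3·29931 + 13838
29931 = 2·13838 + 2255
13838 = 6·2255 + 308
2255 = 7·308 + 99
308 = 3·99 + 11
99 = 9·11 + 0
gcd = 11 and 11 | 45793, so solutions exist. Divide through by 11: 2721x ≡ 4163 (mod 9421).
Now find 2721⁻¹ mod 9421:
9421 = 3·2721 + 1258
2721 = 2·1258 + 205
1258 = 6·205 + 28
205 = 7·28 + 9
28 = 3·9 + 1
9 = 9·1 + 0
Back-substitute:
1 = 28 − 3·9
1 = −3·205 + 22·28
1 = 22·1258 − 135·205
1 = −135·2721 + 292·1258
1 = 292·9421 − 1011·2721
So 2721·(-1011) ≡ 1 (mod 9421), i.e. 2721⁻¹ ≡ 8410.
Then x ≡ 8410·4163 ≡ 2394 (mod 9421); the smallest non-negative solution is x = 2394.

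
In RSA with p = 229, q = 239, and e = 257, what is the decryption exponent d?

φ(n) = (p−1)(q−1) = 228·238 = 54264.
Need d with 257·d ≡ 1 (mod 54264). Apply the extended Euclidean algorithm:
54264 = 211×257 + 37
257 = 6×37 + 35
37 = 1×35 + 2
35 = 17×2 + 1
2 = 2×1 + 0
Back-substitute:
1 = 35 − 17·2
1 = −17·37 + 18·35
1 = 18·257 − 125·37
1 = −125·54264 + 26393·257
So 257·26393 ≡ 1 (mod 54264), hence d = 26393.

26393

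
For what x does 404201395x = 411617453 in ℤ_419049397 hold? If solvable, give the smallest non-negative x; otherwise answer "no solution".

First find gcd(404201395, 419049397):
419049397 = 1·404201395 + 14848002
404201395 = 27·14848002 + 3305341
14848002 = 4·3305341 + 1626638
3305341 = 2·1626638 + 52065
1626638 = 31·52065 + 12623
52065 = 4·12623 + 1573
12623 = 8·1573 + 39
1573 = 40·39 + 13
39 = 3·13 + 0
gcd = 13 and 13 | 411617453, so solutions exist. Divide through by 13: 31092415x ≡ 31662881 (mod 32234569).
Now find 31092415⁻¹ mod 32234569:
32234569 = 1×31092415 + 1142154
31092415 = 27×1142154 + 254257
1142154 = 4×254257 + 125126
254257 = 2×125126 + 4005
125126 = 31×4005 + 971
4005 = 4×971 + 121
971 = 8×121 + 3
121 = 40×3 + 1
3 = 3×1 + 0
Back-substitute:
1 = 121 − 40·3
1 = −40·971 + 321·121
1 = 321·4005 − 1324·971
1 = −1324·125126 + 41365·4005
1 = 41365·254257 − 84054·125126
1 = −84054·1142154 + 377581·254257
1 = 377581·31092415 − 10278741·1142154
1 = −10278741·32234569 + 10656322·31092415
So 31092415⁻¹ ≡ 10656322 (mod 32234569).
Then x ≡ 10656322·31662881 ≡ 16487481 (mod 32234569); the smallest non-negative solution is x = 16487481.

16487481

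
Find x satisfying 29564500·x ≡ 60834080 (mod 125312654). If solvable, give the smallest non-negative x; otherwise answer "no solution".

First find gcd(29564500, 125312654):
125312654 = 4*29564500 + 7054654
29564500 = 4*7054654 + 1345884
7054654 = 5*1345884 + 325234
1345884 = 4*325234 + 44948
325234 = 7*44948 + 10598
44948 = 4*10598 + 2556
10598 = 4*2556 + 374
2556 = 6*374 + 312
374 = 1*312 + 62
312 = 5*62 + 2
62 = 31*2 + 0
gcd = 2 and 2 | 60834080, so solutions exist. Divide through by 2: 14782250x ≡ 30417040 (mod 62656327).
Now find 14782250⁻¹ mod 62656327:
62656327 = 4×14782250 + 3527327
14782250 = 4×3527327 + 672942
3527327 = 5×672942 + 162617
672942 = 4×162617 + 22474
162617 = 7×22474 + 5299
22474 = 4×5299 + 1278
5299 = 4×1278 + 187
1278 = 6×187 + 156
187 = 1×156 + 31
156 = 5×31 + 1
31 = 31×1 + 0
Back-substitute:
1 = 156 − 5·31
1 = −5·187 + 6·156
1 = 6·1278 − 41·187
1 = −41·5299 + 170·1278
1 = 170·22474 − 721·5299
1 = −721·162617 + 5217·22474
1 = 5217·672942 − 21589·162617
1 = −21589·3527327 + 113162·672942
1 = 113162·14782250 − 474237·3527327
1 = −474237·62656327 + 2010110·14782250
So 14782250⁻¹ ≡ 2010110 (mod 62656327).
Then x ≡ 2010110·30417040 ≡ 48635952 (mod 62656327); the smallest non-negative solution is x = 48635952.

48635952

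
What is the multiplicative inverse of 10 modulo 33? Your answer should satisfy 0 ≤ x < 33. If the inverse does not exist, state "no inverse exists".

10

Extended Euclidean algorithm:
33 = 3*10 + 3
10 = 3*3 + 1
3 = 3*1 + 0
gcd = 1, so the inverse exists. Back-substitute:
1 = 10 − 3·3
1 = −3·33 + 10·10
So 10·10 ≡ 1 (mod 33).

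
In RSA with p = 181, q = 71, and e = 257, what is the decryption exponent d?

5393

φ(n) = (p−1)(q−1) = 180·70 = 12600.
Need d with 257·d ≡ 1 (mod 12600). Apply the extended Euclidean algorithm:
12600 = 49·257 + 7
257 = 36·7 + 5
7 = 1·5 + 2
5 = 2·2 + 1
2 = 2·1 + 0
Back-substitute:
1 = 5 − 2·2
1 = −2·7 + 3·5
1 = 3·257 − 110·7
1 = −110·12600 + 5393·257
So 257·5393 ≡ 1 (mod 12600), hence d = 5393.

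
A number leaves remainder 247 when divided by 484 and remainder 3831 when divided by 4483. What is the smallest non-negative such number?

Write x = 247 + 484·k. Then 484·k ≡ 3831 − 247 ≡ 3584 (mod 4483).
Need 484⁻¹ mod 4483. Extended Euclid on (4483, 484):
4483 = 9*484 + 127
484 = 3*127 + 103
127 = 1*103 + 24
103 = 4*24 + 7
24 = 3*7 + 3
7 = 2*3 + 1
3 = 3*1 + 0
Back-substitute:
1 = 7 − 2·3
1 = −2·24 + 7·7
1 = 7·103 − 30·24
1 = −30·127 + 37·103
1 = 37·484 − 141·127
1 = −141·4483 + 1306·484
484⁻¹ ≡ 1306 (mod 4483), so k ≡ 1306·3584 ≡ 452 (mod 4483).
x = 247 + 484·452 = 219015.

219015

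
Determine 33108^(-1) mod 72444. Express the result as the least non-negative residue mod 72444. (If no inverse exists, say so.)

no inverse exists

Compute gcd(33108, 72444):
72444 = 2·33108 + 6228
33108 = 5·6228 + 1968
6228 = 3·1968 + 324
1968 = 6·324 + 24
324 = 13·24 + 12
24 = 2·12 + 0
Since gcd = 12 > 1, 33108 is not a unit mod 72444.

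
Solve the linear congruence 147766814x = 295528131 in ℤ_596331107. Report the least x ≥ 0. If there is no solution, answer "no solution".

564220874

First find gcd(147766814, 596331107):
596331107 = 4*147766814 + 5263851
147766814 = 28*5263851 + 378986
5263851 = 13*378986 + 337033
378986 = 1*337033 + 41953
337033 = 8*41953 + 1409
41953 = 29*1409 + 1092
1409 = 1*1092 + 317
1092 = 3*317 + 141
317 = 2*141 + 35
141 = 4*35 + 1
35 = 35*1 + 0
gcd = 1, so a unique solution mod 596331107 exists.
Back-substitute for the Bézout coefficients:
1 = 141 − 4·35
1 = −4·317 + 9·141
1 = 9·1092 − 31·317
1 = −31·1409 + 40·1092
1 = 40·41953 − 1191·1409
1 = −1191·337033 + 9568·41953
1 = 9568·378986 − 10759·337033
1 = −10759·5263851 + 149435·378986
1 = 149435·147766814 − 4194939·5263851
1 = −4194939·596331107 + 16929191·147766814
So 147766814·(16929191) ≡ 1 (mod 596331107), giving 147766814⁻¹ ≡ 16929191.
x ≡ 147766814⁻¹·295528131 ≡ 16929191·295528131 ≡ 564220874 (mod 596331107).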